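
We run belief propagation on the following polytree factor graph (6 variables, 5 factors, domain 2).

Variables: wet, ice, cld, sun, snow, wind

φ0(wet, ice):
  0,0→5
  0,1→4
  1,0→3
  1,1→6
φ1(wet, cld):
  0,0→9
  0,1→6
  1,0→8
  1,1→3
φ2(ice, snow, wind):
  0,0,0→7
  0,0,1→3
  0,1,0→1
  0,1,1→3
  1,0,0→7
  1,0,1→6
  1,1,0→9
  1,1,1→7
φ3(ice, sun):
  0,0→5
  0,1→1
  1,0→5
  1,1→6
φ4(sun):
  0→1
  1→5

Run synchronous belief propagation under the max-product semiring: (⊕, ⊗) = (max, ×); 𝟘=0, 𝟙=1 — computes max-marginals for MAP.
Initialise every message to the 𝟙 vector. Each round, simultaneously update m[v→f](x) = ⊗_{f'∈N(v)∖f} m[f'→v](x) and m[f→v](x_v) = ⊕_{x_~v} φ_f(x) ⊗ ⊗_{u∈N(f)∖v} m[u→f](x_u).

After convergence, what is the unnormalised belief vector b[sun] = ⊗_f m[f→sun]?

b[sun] = [2160, 12960]

init: all messages = 𝟙 over 2 values
r1 m[φ0→wet] = [5, 6]
r1 m[φ0→ice] = [5, 6]
r1 m[φ1→wet] = [9, 8]
r1 m[φ1→cld] = [9, 6]
r1 m[φ2→ice] = [7, 9]
r1 m[φ2→snow] = [7, 9]
r1 m[φ2→wind] = [9, 7]
r1 m[φ3→ice] = [5, 6]
r1 m[φ3→sun] = [5, 6]
r1 m[φ4→sun] = [1, 5]
r1 m[wet→φ0] = [1, 1]
r1 m[wet→φ1] = [1, 1]
r1 m[ice→φ0] = [1, 1]
r1 m[ice→φ2] = [1, 1]
r1 m[ice→φ3] = [1, 1]
r1 m[cld→φ1] = [1, 1]
r1 m[sun→φ3] = [1, 1]
r1 m[sun→φ4] = [1, 1]
r1 m[snow→φ2] = [1, 1]
r1 m[wind→φ2] = [1, 1]
r2 m[φ0→wet] = [5, 6]
r2 m[φ0→ice] = [5, 6]
r2 m[φ1→wet] = [9, 8]
r2 m[φ1→cld] = [9, 6]
r2 m[φ2→ice] = [7, 9]
r2 m[φ2→snow] = [7, 9]
r2 m[φ2→wind] = [9, 7]
r2 m[φ3→ice] = [5, 6]
r2 m[φ3→sun] = [5, 6]
r2 m[φ4→sun] = [1, 5]
r2 m[wet→φ0] = [9, 8]
r2 m[wet→φ1] = [5, 6]
r2 m[ice→φ0] = [35, 54]
r2 m[ice→φ2] = [25, 36]
r2 m[ice→φ3] = [35, 54]
r2 m[cld→φ1] = [1, 1]
r2 m[sun→φ3] = [1, 5]
r2 m[sun→φ4] = [5, 6]
r2 m[snow→φ2] = [1, 1]
r2 m[wind→φ2] = [1, 1]
r3 m[φ0→wet] = [216, 324]
r3 m[φ0→ice] = [45, 48]
r3 m[φ1→wet] = [9, 8]
r3 m[φ1→cld] = [48, 30]
r3 m[φ2→ice] = [7, 9]
r3 m[φ2→snow] = [252, 324]
r3 m[φ2→wind] = [324, 252]
r3 m[φ3→ice] = [5, 30]
r3 m[φ3→sun] = [270, 324]
r3 m[φ4→sun] = [1, 5]
r3 m[wet→φ0] = [9, 8]
r3 m[wet→φ1] = [5, 6]
r3 m[ice→φ0] = [35, 54]
r3 m[ice→φ2] = [25, 36]
r3 m[ice→φ3] = [35, 54]
r3 m[cld→φ1] = [1, 1]
r3 m[sun→φ3] = [1, 5]
r3 m[sun→φ4] = [5, 6]
r3 m[snow→φ2] = [1, 1]
r3 m[wind→φ2] = [1, 1]
r4 m[φ0→wet] = [216, 324]
r4 m[φ0→ice] = [45, 48]
r4 m[φ1→wet] = [9, 8]
r4 m[φ1→cld] = [48, 30]
r4 m[φ2→ice] = [7, 9]
r4 m[φ2→snow] = [252, 324]
r4 m[φ2→wind] = [324, 252]
r4 m[φ3→ice] = [5, 30]
r4 m[φ3→sun] = [270, 324]
r4 m[φ4→sun] = [1, 5]
r4 m[wet→φ0] = [9, 8]
r4 m[wet→φ1] = [216, 324]
r4 m[ice→φ0] = [35, 270]
r4 m[ice→φ2] = [225, 1440]
r4 m[ice→φ3] = [315, 432]
r4 m[cld→φ1] = [1, 1]
r4 m[sun→φ3] = [1, 5]
r4 m[sun→φ4] = [270, 324]
r4 m[snow→φ2] = [1, 1]
r4 m[wind→φ2] = [1, 1]
r5 m[φ0→wet] = [1080, 1620]
r5 m[φ0→ice] = [45, 48]
r5 m[φ1→wet] = [9, 8]
r5 m[φ1→cld] = [2592, 1296]
r5 m[φ2→ice] = [7, 9]
r5 m[φ2→snow] = [10080, 12960]
r5 m[φ2→wind] = [12960, 10080]
r5 m[φ3→ice] = [5, 30]
r5 m[φ3→sun] = [2160, 2592]
r5 m[φ4→sun] = [1, 5]
r5 m[wet→φ0] = [9, 8]
r5 m[wet→φ1] = [216, 324]
r5 m[ice→φ0] = [35, 270]
r5 m[ice→φ2] = [225, 1440]
r5 m[ice→φ3] = [315, 432]
r5 m[cld→φ1] = [1, 1]
r5 m[sun→φ3] = [1, 5]
r5 m[sun→φ4] = [270, 324]
r5 m[snow→φ2] = [1, 1]
r5 m[wind→φ2] = [1, 1]
r6 m[φ0→wet] = [1080, 1620]
r6 m[φ0→ice] = [45, 48]
r6 m[φ1→wet] = [9, 8]
r6 m[φ1→cld] = [2592, 1296]
r6 m[φ2→ice] = [7, 9]
r6 m[φ2→snow] = [10080, 12960]
r6 m[φ2→wind] = [12960, 10080]
r6 m[φ3→ice] = [5, 30]
r6 m[φ3→sun] = [2160, 2592]
r6 m[φ4→sun] = [1, 5]
r6 m[wet→φ0] = [9, 8]
r6 m[wet→φ1] = [1080, 1620]
r6 m[ice→φ0] = [35, 270]
r6 m[ice→φ2] = [225, 1440]
r6 m[ice→φ3] = [315, 432]
r6 m[cld→φ1] = [1, 1]
r6 m[sun→φ3] = [1, 5]
r6 m[sun→φ4] = [2160, 2592]
r6 m[snow→φ2] = [1, 1]
r6 m[wind→φ2] = [1, 1]
r7 m[φ0→wet] = [1080, 1620]
r7 m[φ0→ice] = [45, 48]
r7 m[φ1→wet] = [9, 8]
r7 m[φ1→cld] = [12960, 6480]
r7 m[φ2→ice] = [7, 9]
r7 m[φ2→snow] = [10080, 12960]
r7 m[φ2→wind] = [12960, 10080]
r7 m[φ3→ice] = [5, 30]
r7 m[φ3→sun] = [2160, 2592]
r7 m[φ4→sun] = [1, 5]
r7 m[wet→φ0] = [9, 8]
r7 m[wet→φ1] = [1080, 1620]
r7 m[ice→φ0] = [35, 270]
r7 m[ice→φ2] = [225, 1440]
r7 m[ice→φ3] = [315, 432]
r7 m[cld→φ1] = [1, 1]
r7 m[sun→φ3] = [1, 5]
r7 m[sun→φ4] = [2160, 2592]
r7 m[snow→φ2] = [1, 1]
r7 m[wind→φ2] = [1, 1]
r8 m[φ0→wet] = [1080, 1620]
r8 m[φ0→ice] = [45, 48]
r8 m[φ1→wet] = [9, 8]
r8 m[φ1→cld] = [12960, 6480]
r8 m[φ2→ice] = [7, 9]
r8 m[φ2→snow] = [10080, 12960]
r8 m[φ2→wind] = [12960, 10080]
r8 m[φ3→ice] = [5, 30]
r8 m[φ3→sun] = [2160, 2592]
r8 m[φ4→sun] = [1, 5]
r8 m[wet→φ0] = [9, 8]
r8 m[wet→φ1] = [1080, 1620]
r8 m[ice→φ0] = [35, 270]
r8 m[ice→φ2] = [225, 1440]
r8 m[ice→φ3] = [315, 432]
r8 m[cld→φ1] = [1, 1]
r8 m[sun→φ3] = [1, 5]
r8 m[sun→φ4] = [2160, 2592]
r8 m[snow→φ2] = [1, 1]
r8 m[wind→φ2] = [1, 1]
fixed point reached at round 8
b[sun] = ⊗ incoming = [2160, 12960]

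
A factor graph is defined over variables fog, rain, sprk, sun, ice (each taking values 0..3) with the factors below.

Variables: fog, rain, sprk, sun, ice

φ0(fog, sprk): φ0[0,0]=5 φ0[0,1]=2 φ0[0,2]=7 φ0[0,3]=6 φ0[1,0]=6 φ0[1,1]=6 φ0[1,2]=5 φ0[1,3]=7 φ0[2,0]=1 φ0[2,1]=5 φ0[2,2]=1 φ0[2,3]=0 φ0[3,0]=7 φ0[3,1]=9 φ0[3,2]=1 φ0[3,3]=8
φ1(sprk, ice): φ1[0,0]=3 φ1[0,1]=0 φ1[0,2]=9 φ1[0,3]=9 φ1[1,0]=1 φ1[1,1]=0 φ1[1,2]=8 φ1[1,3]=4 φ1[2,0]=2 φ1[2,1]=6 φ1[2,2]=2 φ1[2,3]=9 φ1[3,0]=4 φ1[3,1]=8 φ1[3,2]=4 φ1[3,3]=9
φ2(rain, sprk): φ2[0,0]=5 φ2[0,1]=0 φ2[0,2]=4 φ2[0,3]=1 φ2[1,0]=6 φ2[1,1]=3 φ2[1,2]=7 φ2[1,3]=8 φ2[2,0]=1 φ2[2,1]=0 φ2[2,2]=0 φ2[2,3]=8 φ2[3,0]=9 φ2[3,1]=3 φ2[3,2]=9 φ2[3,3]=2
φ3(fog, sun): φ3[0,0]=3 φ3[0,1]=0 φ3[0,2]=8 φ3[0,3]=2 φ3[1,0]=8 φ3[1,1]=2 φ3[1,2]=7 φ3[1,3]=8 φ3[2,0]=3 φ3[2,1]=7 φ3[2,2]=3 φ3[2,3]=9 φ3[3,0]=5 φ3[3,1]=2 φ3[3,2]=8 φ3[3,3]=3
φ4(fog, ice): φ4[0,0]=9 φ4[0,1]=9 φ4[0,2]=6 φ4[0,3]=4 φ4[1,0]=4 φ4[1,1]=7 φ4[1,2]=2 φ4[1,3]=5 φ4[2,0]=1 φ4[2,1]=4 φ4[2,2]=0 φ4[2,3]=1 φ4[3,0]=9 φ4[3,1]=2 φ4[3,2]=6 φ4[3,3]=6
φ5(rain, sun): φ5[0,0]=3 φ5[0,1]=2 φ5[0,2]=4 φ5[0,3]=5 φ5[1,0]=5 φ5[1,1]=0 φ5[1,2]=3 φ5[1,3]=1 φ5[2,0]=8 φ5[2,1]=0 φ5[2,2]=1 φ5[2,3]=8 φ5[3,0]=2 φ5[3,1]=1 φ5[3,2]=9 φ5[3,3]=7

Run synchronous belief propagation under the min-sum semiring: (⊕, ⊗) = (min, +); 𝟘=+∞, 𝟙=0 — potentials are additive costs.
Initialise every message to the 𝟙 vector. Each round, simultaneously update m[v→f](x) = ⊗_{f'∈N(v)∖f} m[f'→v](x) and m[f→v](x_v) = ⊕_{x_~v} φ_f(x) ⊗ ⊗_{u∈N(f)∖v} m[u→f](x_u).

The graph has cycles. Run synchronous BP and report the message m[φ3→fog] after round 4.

init: all messages = 𝟙 over 4 values
r1 m[φ0→fog] = [2, 5, 0, 1]
r1 m[φ0→sprk] = [1, 2, 1, 0]
r1 m[φ1→sprk] = [0, 0, 2, 4]
r1 m[φ1→ice] = [1, 0, 2, 4]
r1 m[φ2→rain] = [0, 3, 0, 2]
r1 m[φ2→sprk] = [1, 0, 0, 1]
r1 m[φ3→fog] = [0, 2, 3, 2]
r1 m[φ3→sun] = [3, 0, 3, 2]
r1 m[φ4→fog] = [4, 2, 0, 2]
r1 m[φ4→ice] = [1, 2, 0, 1]
r1 m[φ5→rain] = [2, 0, 0, 1]
r1 m[φ5→sun] = [2, 0, 1, 1]
r1 m[fog→φ0] = [0, 0, 0, 0]
r1 m[fog→φ3] = [0, 0, 0, 0]
r1 m[fog→φ4] = [0, 0, 0, 0]
r1 m[rain→φ2] = [0, 0, 0, 0]
r1 m[rain→φ5] = [0, 0, 0, 0]
r1 m[sprk→φ0] = [0, 0, 0, 0]
r1 m[sprk→φ1] = [0, 0, 0, 0]
r1 m[sprk→φ2] = [0, 0, 0, 0]
r1 m[sun→φ3] = [0, 0, 0, 0]
r1 m[sun→φ5] = [0, 0, 0, 0]
r1 m[ice→φ1] = [0, 0, 0, 0]
r1 m[ice→φ4] = [0, 0, 0, 0]
r2 m[φ0→fog] = [2, 5, 0, 1]
r2 m[φ0→sprk] = [1, 2, 1, 0]
r2 m[φ1→sprk] = [0, 0, 2, 4]
r2 m[φ1→ice] = [1, 0, 2, 4]
r2 m[φ2→rain] = [0, 3, 0, 2]
r2 m[φ2→sprk] = [1, 0, 0, 1]
r2 m[φ3→fog] = [0, 2, 3, 2]
r2 m[φ3→sun] = [3, 0, 3, 2]
r2 m[φ4→fog] = [4, 2, 0, 2]
r2 m[φ4→ice] = [1, 2, 0, 1]
r2 m[φ5→rain] = [2, 0, 0, 1]
r2 m[φ5→sun] = [2, 0, 1, 1]
r2 m[fog→φ0] = [4, 4, 3, 4]
r2 m[fog→φ3] = [6, 7, 0, 3]
r2 m[fog→φ4] = [2, 7, 3, 3]
r2 m[rain→φ2] = [2, 0, 0, 1]
r2 m[rain→φ5] = [0, 3, 0, 2]
r2 m[sprk→φ0] = [1, 0, 2, 5]
r2 m[sprk→φ1] = [2, 2, 1, 1]
r2 m[sprk→φ2] = [1, 2, 3, 4]
r2 m[sun→φ3] = [2, 0, 1, 1]
r2 m[sun→φ5] = [3, 0, 3, 2]
r2 m[ice→φ1] = [1, 2, 0, 1]
r2 m[ice→φ4] = [1, 0, 2, 4]
r3 m[φ0→fog] = [2, 6, 2, 3]
r3 m[φ0→sprk] = [4, 6, 4, 3]
r3 m[φ1→sprk] = [2, 2, 2, 4]
r3 m[φ1→ice] = [3, 2, 3, 6]
r3 m[φ2→rain] = [2, 5, 2, 5]
r3 m[φ2→sprk] = [1, 0, 0, 3]
r3 m[φ3→fog] = [0, 2, 4, 2]
r3 m[φ3→sun] = [3, 5, 3, 6]
r3 m[φ4→fog] = [8, 4, 2, 2]
r3 m[φ4→ice] = [4, 5, 3, 4]
r3 m[φ5→rain] = [2, 0, 0, 1]
r3 m[φ5→sun] = [3, 0, 1, 4]
r3 m[fog→φ0] = [4, 4, 3, 4]
r3 m[fog→φ3] = [6, 7, 0, 3]
r3 m[fog→φ4] = [2, 7, 3, 3]
r3 m[rain→φ2] = [2, 0, 0, 1]
r3 m[rain→φ5] = [0, 3, 0, 2]
r3 m[sprk→φ0] = [1, 0, 2, 5]
r3 m[sprk→φ1] = [2, 2, 1, 1]
r3 m[sprk→φ2] = [1, 2, 3, 4]
r3 m[sun→φ3] = [2, 0, 1, 1]
r3 m[sun→φ5] = [3, 0, 3, 2]
r3 m[ice→φ1] = [1, 2, 0, 1]
r3 m[ice→φ4] = [1, 0, 2, 4]
r4 m[φ0→fog] = [2, 6, 2, 3]
r4 m[φ0→sprk] = [4, 6, 4, 3]
r4 m[φ1→sprk] = [2, 2, 2, 4]
r4 m[φ1→ice] = [3, 2, 3, 6]
r4 m[φ2→rain] = [2, 5, 2, 5]
r4 m[φ2→sprk] = [1, 0, 0, 3]
r4 m[φ3→fog] = [0, 2, 4, 2]
r4 m[φ3→sun] = [3, 5, 3, 6]
r4 m[φ4→fog] = [8, 4, 2, 2]
r4 m[φ4→ice] = [4, 5, 3, 4]
r4 m[φ5→rain] = [2, 0, 0, 1]
r4 m[φ5→sun] = [3, 0, 1, 4]
r4 m[fog→φ0] = [8, 6, 6, 4]
r4 m[fog→φ3] = [10, 10, 4, 5]
r4 m[fog→φ4] = [2, 8, 6, 5]
r4 m[rain→φ2] = [2, 0, 0, 1]
r4 m[rain→φ5] = [2, 5, 2, 5]
r4 m[sprk→φ0] = [3, 2, 2, 7]
r4 m[sprk→φ1] = [5, 6, 4, 6]
r4 m[sprk→φ2] = [6, 8, 6, 7]
r4 m[sun→φ3] = [3, 0, 1, 4]
r4 m[sun→φ5] = [3, 5, 3, 6]
r4 m[ice→φ1] = [4, 5, 3, 4]
r4 m[ice→φ4] = [3, 2, 3, 6]

message @ round 4 = [0, 2, 4, 2]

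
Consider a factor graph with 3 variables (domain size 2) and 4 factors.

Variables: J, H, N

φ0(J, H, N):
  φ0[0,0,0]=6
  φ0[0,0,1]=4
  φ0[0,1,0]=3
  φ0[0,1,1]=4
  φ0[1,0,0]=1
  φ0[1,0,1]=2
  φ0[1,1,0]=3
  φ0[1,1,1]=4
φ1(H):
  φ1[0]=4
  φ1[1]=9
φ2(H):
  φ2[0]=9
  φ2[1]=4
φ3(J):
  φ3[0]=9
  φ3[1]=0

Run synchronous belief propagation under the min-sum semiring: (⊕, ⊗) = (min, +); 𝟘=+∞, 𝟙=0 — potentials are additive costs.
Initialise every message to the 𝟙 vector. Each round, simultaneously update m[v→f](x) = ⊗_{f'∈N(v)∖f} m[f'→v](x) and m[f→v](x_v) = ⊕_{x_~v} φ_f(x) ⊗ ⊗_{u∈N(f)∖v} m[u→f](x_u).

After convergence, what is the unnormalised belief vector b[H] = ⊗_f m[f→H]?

init: all messages = 𝟙 over 2 values
r1 m[φ0→J] = [3, 1]
r1 m[φ0→H] = [1, 3]
r1 m[φ0→N] = [1, 2]
r1 m[φ1→H] = [4, 9]
r1 m[φ2→H] = [9, 4]
r1 m[φ3→J] = [9, 0]
r1 m[J→φ0] = [0, 0]
r1 m[J→φ3] = [0, 0]
r1 m[H→φ0] = [0, 0]
r1 m[H→φ1] = [0, 0]
r1 m[H→φ2] = [0, 0]
r1 m[N→φ0] = [0, 0]
r2 m[φ0→J] = [3, 1]
r2 m[φ0→H] = [1, 3]
r2 m[φ0→N] = [1, 2]
r2 m[φ1→H] = [4, 9]
r2 m[φ2→H] = [9, 4]
r2 m[φ3→J] = [9, 0]
r2 m[J→φ0] = [9, 0]
r2 m[J→φ3] = [3, 1]
r2 m[H→φ0] = [13, 13]
r2 m[H→φ1] = [10, 7]
r2 m[H→φ2] = [5, 12]
r2 m[N→φ0] = [0, 0]
r3 m[φ0→J] = [16, 14]
r3 m[φ0→H] = [1, 3]
r3 m[φ0→N] = [14, 15]
r3 m[φ1→H] = [4, 9]
r3 m[φ2→H] = [9, 4]
r3 m[φ3→J] = [9, 0]
r3 m[J→φ0] = [9, 0]
r3 m[J→φ3] = [3, 1]
r3 m[H→φ0] = [13, 13]
r3 m[H→φ1] = [10, 7]
r3 m[H→φ2] = [5, 12]
r3 m[N→φ0] = [0, 0]
r4 m[φ0→J] = [16, 14]
r4 m[φ0→H] = [1, 3]
r4 m[φ0→N] = [14, 15]
r4 m[φ1→H] = [4, 9]
r4 m[φ2→H] = [9, 4]
r4 m[φ3→J] = [9, 0]
r4 m[J→φ0] = [9, 0]
r4 m[J→φ3] = [16, 14]
r4 m[H→φ0] = [13, 13]
r4 m[H→φ1] = [10, 7]
r4 m[H→φ2] = [5, 12]
r4 m[N→φ0] = [0, 0]
r5 m[φ0→J] = [16, 14]
r5 m[φ0→H] = [1, 3]
r5 m[φ0→N] = [14, 15]
r5 m[φ1→H] = [4, 9]
r5 m[φ2→H] = [9, 4]
r5 m[φ3→J] = [9, 0]
r5 m[J→φ0] = [9, 0]
r5 m[J→φ3] = [16, 14]
r5 m[H→φ0] = [13, 13]
r5 m[H→φ1] = [10, 7]
r5 m[H→φ2] = [5, 12]
r5 m[N→φ0] = [0, 0]
fixed point reached at round 5
b[H] = ⊗ incoming = [14, 16]

b[H] = [14, 16]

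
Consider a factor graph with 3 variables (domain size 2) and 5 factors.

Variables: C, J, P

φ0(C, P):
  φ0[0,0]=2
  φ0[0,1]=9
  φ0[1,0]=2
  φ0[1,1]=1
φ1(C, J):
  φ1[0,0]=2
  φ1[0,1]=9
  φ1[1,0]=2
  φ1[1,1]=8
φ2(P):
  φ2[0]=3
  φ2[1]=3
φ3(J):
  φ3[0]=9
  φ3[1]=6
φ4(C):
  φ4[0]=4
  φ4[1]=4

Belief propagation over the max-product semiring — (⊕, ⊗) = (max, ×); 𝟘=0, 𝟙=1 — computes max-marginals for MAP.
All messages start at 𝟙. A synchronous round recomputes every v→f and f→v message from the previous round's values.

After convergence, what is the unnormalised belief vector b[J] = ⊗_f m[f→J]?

b[J] = [1944, 5832]

init: all messages = 𝟙 over 2 values
r1 m[φ0→C] = [9, 2]
r1 m[φ0→P] = [2, 9]
r1 m[φ1→C] = [9, 8]
r1 m[φ1→J] = [2, 9]
r1 m[φ2→P] = [3, 3]
r1 m[φ3→J] = [9, 6]
r1 m[φ4→C] = [4, 4]
r1 m[C→φ0] = [1, 1]
r1 m[C→φ1] = [1, 1]
r1 m[C→φ4] = [1, 1]
r1 m[J→φ1] = [1, 1]
r1 m[J→φ3] = [1, 1]
r1 m[P→φ0] = [1, 1]
r1 m[P→φ2] = [1, 1]
r2 m[φ0→C] = [9, 2]
r2 m[φ0→P] = [2, 9]
r2 m[φ1→C] = [9, 8]
r2 m[φ1→J] = [2, 9]
r2 m[φ2→P] = [3, 3]
r2 m[φ3→J] = [9, 6]
r2 m[φ4→C] = [4, 4]
r2 m[C→φ0] = [36, 32]
r2 m[C→φ1] = [36, 8]
r2 m[C→φ4] = [81, 16]
r2 m[J→φ1] = [9, 6]
r2 m[J→φ3] = [2, 9]
r2 m[P→φ0] = [3, 3]
r2 m[P→φ2] = [2, 9]
r3 m[φ0→C] = [27, 6]
r3 m[φ0→P] = [72, 324]
r3 m[φ1→C] = [54, 48]
r3 m[φ1→J] = [72, 324]
r3 m[φ2→P] = [3, 3]
r3 m[φ3→J] = [9, 6]
r3 m[φ4→C] = [4, 4]
r3 m[C→φ0] = [36, 32]
r3 m[C→φ1] = [36, 8]
r3 m[C→φ4] = [81, 16]
r3 m[J→φ1] = [9, 6]
r3 m[J→φ3] = [2, 9]
r3 m[P→φ0] = [3, 3]
r3 m[P→φ2] = [2, 9]
r4 m[φ0→C] = [27, 6]
r4 m[φ0→P] = [72, 324]
r4 m[φ1→C] = [54, 48]
r4 m[φ1→J] = [72, 324]
r4 m[φ2→P] = [3, 3]
r4 m[φ3→J] = [9, 6]
r4 m[φ4→C] = [4, 4]
r4 m[C→φ0] = [216, 192]
r4 m[C→φ1] = [108, 24]
r4 m[C→φ4] = [1458, 288]
r4 m[J→φ1] = [9, 6]
r4 m[J→φ3] = [72, 324]
r4 m[P→φ0] = [3, 3]
r4 m[P→φ2] = [72, 324]
r5 m[φ0→C] = [27, 6]
r5 m[φ0→P] = [432, 1944]
r5 m[φ1→C] = [54, 48]
r5 m[φ1→J] = [216, 972]
r5 m[φ2→P] = [3, 3]
r5 m[φ3→J] = [9, 6]
r5 m[φ4→C] = [4, 4]
r5 m[C→φ0] = [216, 192]
r5 m[C→φ1] = [108, 24]
r5 m[C→φ4] = [1458, 288]
r5 m[J→φ1] = [9, 6]
r5 m[J→φ3] = [72, 324]
r5 m[P→φ0] = [3, 3]
r5 m[P→φ2] = [72, 324]
r6 m[φ0→C] = [27, 6]
r6 m[φ0→P] = [432, 1944]
r6 m[φ1→C] = [54, 48]
r6 m[φ1→J] = [216, 972]
r6 m[φ2→P] = [3, 3]
r6 m[φ3→J] = [9, 6]
r6 m[φ4→C] = [4, 4]
r6 m[C→φ0] = [216, 192]
r6 m[C→φ1] = [108, 24]
r6 m[C→φ4] = [1458, 288]
r6 m[J→φ1] = [9, 6]
r6 m[J→φ3] = [216, 972]
r6 m[P→φ0] = [3, 3]
r6 m[P→φ2] = [432, 1944]
r7 m[φ0→C] = [27, 6]
r7 m[φ0→P] = [432, 1944]
r7 m[φ1→C] = [54, 48]
r7 m[φ1→J] = [216, 972]
r7 m[φ2→P] = [3, 3]
r7 m[φ3→J] = [9, 6]
r7 m[φ4→C] = [4, 4]
r7 m[C→φ0] = [216, 192]
r7 m[C→φ1] = [108, 24]
r7 m[C→φ4] = [1458, 288]
r7 m[J→φ1] = [9, 6]
r7 m[J→φ3] = [216, 972]
r7 m[P→φ0] = [3, 3]
r7 m[P→φ2] = [432, 1944]
fixed point reached at round 7
b[J] = ⊗ incoming = [1944, 5832]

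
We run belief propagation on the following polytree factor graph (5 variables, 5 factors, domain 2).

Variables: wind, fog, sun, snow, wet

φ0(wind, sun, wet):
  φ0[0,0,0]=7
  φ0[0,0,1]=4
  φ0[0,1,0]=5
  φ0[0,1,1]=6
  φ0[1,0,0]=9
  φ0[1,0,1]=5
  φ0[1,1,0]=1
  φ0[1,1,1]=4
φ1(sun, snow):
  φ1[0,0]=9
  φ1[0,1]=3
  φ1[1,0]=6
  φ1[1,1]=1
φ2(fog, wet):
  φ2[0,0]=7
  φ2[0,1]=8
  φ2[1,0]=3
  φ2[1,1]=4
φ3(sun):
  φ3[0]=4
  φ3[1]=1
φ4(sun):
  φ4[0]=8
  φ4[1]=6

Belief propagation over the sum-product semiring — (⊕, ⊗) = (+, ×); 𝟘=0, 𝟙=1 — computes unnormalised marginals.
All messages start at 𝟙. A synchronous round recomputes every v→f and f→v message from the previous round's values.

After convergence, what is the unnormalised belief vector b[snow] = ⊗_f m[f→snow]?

b[snow] = [83664, 26808]

init: all messages = 𝟙 over 2 values
r1 m[φ0→wind] = [22, 19]
r1 m[φ0→sun] = [25, 16]
r1 m[φ0→wet] = [22, 19]
r1 m[φ1→sun] = [12, 7]
r1 m[φ1→snow] = [15, 4]
r1 m[φ2→fog] = [15, 7]
r1 m[φ2→wet] = [10, 12]
r1 m[φ3→sun] = [4, 1]
r1 m[φ4→sun] = [8, 6]
r1 m[wind→φ0] = [1, 1]
r1 m[fog→φ2] = [1, 1]
r1 m[sun→φ0] = [1, 1]
r1 m[sun→φ1] = [1, 1]
r1 m[sun→φ3] = [1, 1]
r1 m[sun→φ4] = [1, 1]
r1 m[snow→φ1] = [1, 1]
r1 m[wet→φ0] = [1, 1]
r1 m[wet→φ2] = [1, 1]
r2 m[φ0→wind] = [22, 19]
r2 m[φ0→sun] = [25, 16]
r2 m[φ0→wet] = [22, 19]
r2 m[φ1→sun] = [12, 7]
r2 m[φ1→snow] = [15, 4]
r2 m[φ2→fog] = [15, 7]
r2 m[φ2→wet] = [10, 12]
r2 m[φ3→sun] = [4, 1]
r2 m[φ4→sun] = [8, 6]
r2 m[wind→φ0] = [1, 1]
r2 m[fog→φ2] = [1, 1]
r2 m[sun→φ0] = [384, 42]
r2 m[sun→φ1] = [800, 96]
r2 m[sun→φ3] = [2400, 672]
r2 m[sun→φ4] = [1200, 112]
r2 m[snow→φ1] = [1, 1]
r2 m[wet→φ0] = [10, 12]
r2 m[wet→φ2] = [22, 19]
r3 m[φ0→wind] = [50436, 60036]
r3 m[φ0→sun] = [268, 180]
r3 m[φ0→wet] = [6396, 3876]
r3 m[φ1→sun] = [12, 7]
r3 m[φ1→snow] = [7776, 2496]
r3 m[φ2→fog] = [306, 142]
r3 m[φ2→wet] = [10, 12]
r3 m[φ3→sun] = [4, 1]
r3 m[φ4→sun] = [8, 6]
r3 m[wind→φ0] = [1, 1]
r3 m[fog→φ2] = [1, 1]
r3 m[sun→φ0] = [384, 42]
r3 m[sun→φ1] = [800, 96]
r3 m[sun→φ3] = [2400, 672]
r3 m[sun→φ4] = [1200, 112]
r3 m[snow→φ1] = [1, 1]
r3 m[wet→φ0] = [10, 12]
r3 m[wet→φ2] = [22, 19]
r4 m[φ0→wind] = [50436, 60036]
r4 m[φ0→sun] = [268, 180]
r4 m[φ0→wet] = [6396, 3876]
r4 m[φ1→sun] = [12, 7]
r4 m[φ1→snow] = [7776, 2496]
r4 m[φ2→fog] = [306, 142]
r4 m[φ2→wet] = [10, 12]
r4 m[φ3→sun] = [4, 1]
r4 m[φ4→sun] = [8, 6]
r4 m[wind→φ0] = [1, 1]
r4 m[fog→φ2] = [1, 1]
r4 m[sun→φ0] = [384, 42]
r4 m[sun→φ1] = [8576, 1080]
r4 m[sun→φ3] = [25728, 7560]
r4 m[sun→φ4] = [12864, 1260]
r4 m[snow→φ1] = [1, 1]
r4 m[wet→φ0] = [10, 12]
r4 m[wet→φ2] = [6396, 3876]
r5 m[φ0→wind] = [50436, 60036]
r5 m[φ0→sun] = [268, 180]
r5 m[φ0→wet] = [6396, 3876]
r5 m[φ1→sun] = [12, 7]
r5 m[φ1→snow] = [83664, 26808]
r5 m[φ2→fog] = [75780, 34692]
r5 m[φ2→wet] = [10, 12]
r5 m[φ3→sun] = [4, 1]
r5 m[φ4→sun] = [8, 6]
r5 m[wind→φ0] = [1, 1]
r5 m[fog→φ2] = [1, 1]
r5 m[sun→φ0] = [384, 42]
r5 m[sun→φ1] = [8576, 1080]
r5 m[sun→φ3] = [25728, 7560]
r5 m[sun→φ4] = [12864, 1260]
r5 m[snow→φ1] = [1, 1]
r5 m[wet→φ0] = [10, 12]
r5 m[wet→φ2] = [6396, 3876]
r6 m[φ0→wind] = [50436, 60036]
r6 m[φ0→sun] = [268, 180]
r6 m[φ0→wet] = [6396, 3876]
r6 m[φ1→sun] = [12, 7]
r6 m[φ1→snow] = [83664, 26808]
r6 m[φ2→fog] = [75780, 34692]
r6 m[φ2→wet] = [10, 12]
r6 m[φ3→sun] = [4, 1]
r6 m[φ4→sun] = [8, 6]
r6 m[wind→φ0] = [1, 1]
r6 m[fog→φ2] = [1, 1]
r6 m[sun→φ0] = [384, 42]
r6 m[sun→φ1] = [8576, 1080]
r6 m[sun→φ3] = [25728, 7560]
r6 m[sun→φ4] = [12864, 1260]
r6 m[snow→φ1] = [1, 1]
r6 m[wet→φ0] = [10, 12]
r6 m[wet→φ2] = [6396, 3876]
fixed point reached at round 6
b[snow] = ⊗ incoming = [83664, 26808]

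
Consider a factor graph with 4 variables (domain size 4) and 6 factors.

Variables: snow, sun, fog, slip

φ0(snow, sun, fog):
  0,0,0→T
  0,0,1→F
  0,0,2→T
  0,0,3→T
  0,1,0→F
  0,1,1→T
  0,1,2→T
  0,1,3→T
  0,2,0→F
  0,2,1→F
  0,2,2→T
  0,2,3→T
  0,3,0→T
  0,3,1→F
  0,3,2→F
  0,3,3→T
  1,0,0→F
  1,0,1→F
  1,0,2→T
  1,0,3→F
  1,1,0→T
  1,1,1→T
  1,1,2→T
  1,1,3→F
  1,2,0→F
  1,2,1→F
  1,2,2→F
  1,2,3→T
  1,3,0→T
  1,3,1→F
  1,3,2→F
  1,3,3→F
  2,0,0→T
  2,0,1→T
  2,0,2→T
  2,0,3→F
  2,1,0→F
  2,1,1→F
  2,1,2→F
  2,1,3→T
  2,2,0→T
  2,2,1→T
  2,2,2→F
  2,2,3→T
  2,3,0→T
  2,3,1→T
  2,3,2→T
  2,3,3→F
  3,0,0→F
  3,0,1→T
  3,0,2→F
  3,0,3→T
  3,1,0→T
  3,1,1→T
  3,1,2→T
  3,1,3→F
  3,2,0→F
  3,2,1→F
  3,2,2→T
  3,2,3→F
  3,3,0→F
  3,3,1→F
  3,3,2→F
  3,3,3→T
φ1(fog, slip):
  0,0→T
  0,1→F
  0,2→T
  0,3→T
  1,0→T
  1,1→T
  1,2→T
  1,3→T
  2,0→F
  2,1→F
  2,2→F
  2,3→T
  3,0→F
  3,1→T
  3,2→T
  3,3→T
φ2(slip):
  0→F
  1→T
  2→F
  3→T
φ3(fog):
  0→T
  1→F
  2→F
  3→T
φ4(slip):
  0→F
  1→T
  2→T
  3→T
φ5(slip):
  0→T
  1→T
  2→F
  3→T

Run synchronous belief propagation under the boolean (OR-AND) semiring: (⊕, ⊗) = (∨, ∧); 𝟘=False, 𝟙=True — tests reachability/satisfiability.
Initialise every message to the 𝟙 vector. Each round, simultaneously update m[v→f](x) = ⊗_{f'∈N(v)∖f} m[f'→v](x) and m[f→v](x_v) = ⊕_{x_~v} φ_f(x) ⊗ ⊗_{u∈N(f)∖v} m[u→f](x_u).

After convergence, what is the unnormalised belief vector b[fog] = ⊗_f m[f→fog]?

b[fog] = [T, F, F, T]

init: all messages = 𝟙 over 4 values
r1 m[φ0→snow] = [T, T, T, T]
r1 m[φ0→sun] = [T, T, T, T]
r1 m[φ0→fog] = [T, T, T, T]
r1 m[φ1→fog] = [T, T, T, T]
r1 m[φ1→slip] = [T, T, T, T]
r1 m[φ2→slip] = [F, T, F, T]
r1 m[φ3→fog] = [T, F, F, T]
r1 m[φ4→slip] = [F, T, T, T]
r1 m[φ5→slip] = [T, T, F, T]
r1 m[snow→φ0] = [T, T, T, T]
r1 m[sun→φ0] = [T, T, T, T]
r1 m[fog→φ0] = [T, T, T, T]
r1 m[fog→φ1] = [T, T, T, T]
r1 m[fog→φ3] = [T, T, T, T]
r1 m[slip→φ1] = [T, T, T, T]
r1 m[slip→φ2] = [T, T, T, T]
r1 m[slip→φ4] = [T, T, T, T]
r1 m[slip→φ5] = [T, T, T, T]
r2 m[φ0→snow] = [T, T, T, T]
r2 m[φ0→sun] = [T, T, T, T]
r2 m[φ0→fog] = [T, T, T, T]
r2 m[φ1→fog] = [T, T, T, T]
r2 m[φ1→slip] = [T, T, T, T]
r2 m[φ2→slip] = [F, T, F, T]
r2 m[φ3→fog] = [T, F, F, T]
r2 m[φ4→slip] = [F, T, T, T]
r2 m[φ5→slip] = [T, T, F, T]
r2 m[snow→φ0] = [T, T, T, T]
r2 m[sun→φ0] = [T, T, T, T]
r2 m[fog→φ0] = [T, F, F, T]
r2 m[fog→φ1] = [T, F, F, T]
r2 m[fog→φ3] = [T, T, T, T]
r2 m[slip→φ1] = [F, T, F, T]
r2 m[slip→φ2] = [F, T, F, T]
r2 m[slip→φ4] = [F, T, F, T]
r2 m[slip→φ5] = [F, T, F, T]
r3 m[φ0→snow] = [T, T, T, T]
r3 m[φ0→sun] = [T, T, T, T]
r3 m[φ0→fog] = [T, T, T, T]
r3 m[φ1→fog] = [T, T, T, T]
r3 m[φ1→slip] = [T, T, T, T]
r3 m[φ2→slip] = [F, T, F, T]
r3 m[φ3→fog] = [T, F, F, T]
r3 m[φ4→slip] = [F, T, T, T]
r3 m[φ5→slip] = [T, T, F, T]
r3 m[snow→φ0] = [T, T, T, T]
r3 m[sun→φ0] = [T, T, T, T]
r3 m[fog→φ0] = [T, F, F, T]
r3 m[fog→φ1] = [T, F, F, T]
r3 m[fog→φ3] = [T, T, T, T]
r3 m[slip→φ1] = [F, T, F, T]
r3 m[slip→φ2] = [F, T, F, T]
r3 m[slip→φ4] = [F, T, F, T]
r3 m[slip→φ5] = [F, T, F, T]
fixed point reached at round 3
b[fog] = ⊗ incoming = [T, F, F, T]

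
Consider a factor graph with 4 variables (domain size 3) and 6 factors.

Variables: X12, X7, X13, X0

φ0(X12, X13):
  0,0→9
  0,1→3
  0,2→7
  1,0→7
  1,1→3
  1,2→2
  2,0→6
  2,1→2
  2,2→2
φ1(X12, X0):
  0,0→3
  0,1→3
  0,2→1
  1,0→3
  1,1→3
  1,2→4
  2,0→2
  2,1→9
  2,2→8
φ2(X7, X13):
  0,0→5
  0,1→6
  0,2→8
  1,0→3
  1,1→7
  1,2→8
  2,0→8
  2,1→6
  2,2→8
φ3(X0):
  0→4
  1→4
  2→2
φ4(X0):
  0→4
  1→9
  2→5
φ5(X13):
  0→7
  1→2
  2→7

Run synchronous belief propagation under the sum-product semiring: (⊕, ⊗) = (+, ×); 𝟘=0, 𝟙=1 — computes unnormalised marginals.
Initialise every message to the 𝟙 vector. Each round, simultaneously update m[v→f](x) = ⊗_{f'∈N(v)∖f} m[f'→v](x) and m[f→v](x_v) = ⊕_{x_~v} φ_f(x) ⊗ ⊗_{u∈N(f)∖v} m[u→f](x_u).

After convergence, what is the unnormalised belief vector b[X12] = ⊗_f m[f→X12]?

b[X12] = [381468, 241864, 472624]

init: all messages = 𝟙 over 3 values
r1 m[φ0→X12] = [19, 12, 10]
r1 m[φ0→X13] = [22, 8, 11]
r1 m[φ1→X12] = [7, 10, 19]
r1 m[φ1→X0] = [8, 15, 13]
r1 m[φ2→X7] = [19, 18, 22]
r1 m[φ2→X13] = [16, 19, 24]
r1 m[φ3→X0] = [4, 4, 2]
r1 m[φ4→X0] = [4, 9, 5]
r1 m[φ5→X13] = [7, 2, 7]
r1 m[X12→φ0] = [1, 1, 1]
r1 m[X12→φ1] = [1, 1, 1]
r1 m[X7→φ2] = [1, 1, 1]
r1 m[X13→φ0] = [1, 1, 1]
r1 m[X13→φ2] = [1, 1, 1]
r1 m[X13→φ5] = [1, 1, 1]
r1 m[X0→φ1] = [1, 1, 1]
r1 m[X0→φ3] = [1, 1, 1]
r1 m[X0→φ4] = [1, 1, 1]
r2 m[φ0→X12] = [19, 12, 10]
r2 m[φ0→X13] = [22, 8, 11]
r2 m[φ1→X12] = [7, 10, 19]
r2 m[φ1→X0] = [8, 15, 13]
r2 m[φ2→X7] = [19, 18, 22]
r2 m[φ2→X13] = [16, 19, 24]
r2 m[φ3→X0] = [4, 4, 2]
r2 m[φ4→X0] = [4, 9, 5]
r2 m[φ5→X13] = [7, 2, 7]
r2 m[X12→φ0] = [7, 10, 19]
r2 m[X12→φ1] = [19, 12, 10]
r2 m[X7→φ2] = [1, 1, 1]
r2 m[X13→φ0] = [112, 38, 168]
r2 m[X13→φ2] = [154, 16, 77]
r2 m[X13→φ5] = [352, 152, 264]
r2 m[X0→φ1] = [16, 36, 10]
r2 m[X0→φ3] = [32, 135, 65]
r2 m[X0→φ4] = [32, 60, 26]
r3 m[φ0→X12] = [2298, 1234, 1084]
r3 m[φ0→X13] = [247, 89, 107]
r3 m[φ1→X12] = [166, 196, 436]
r3 m[φ1→X0] = [113, 183, 147]
r3 m[φ2→X7] = [1482, 1190, 1944]
r3 m[φ2→X13] = [16, 19, 24]
r3 m[φ3→X0] = [4, 4, 2]
r3 m[φ4→X0] = [4, 9, 5]
r3 m[φ5→X13] = [7, 2, 7]
r3 m[X12→φ0] = [7, 10, 19]
r3 m[X12→φ1] = [19, 12, 10]
r3 m[X7→φ2] = [1, 1, 1]
r3 m[X13→φ0] = [112, 38, 168]
r3 m[X13→φ2] = [154, 16, 77]
r3 m[X13→φ5] = [352, 152, 264]
r3 m[X0→φ1] = [16, 36, 10]
r3 m[X0→φ3] = [32, 135, 65]
r3 m[X0→φ4] = [32, 60, 26]
r4 m[φ0→X12] = [2298, 1234, 1084]
r4 m[φ0→X13] = [247, 89, 107]
r4 m[φ1→X12] = [166, 196, 436]
r4 m[φ1→X0] = [113, 183, 147]
r4 m[φ2→X7] = [1482, 1190, 1944]
r4 m[φ2→X13] = [16, 19, 24]
r4 m[φ3→X0] = [4, 4, 2]
r4 m[φ4→X0] = [4, 9, 5]
r4 m[φ5→X13] = [7, 2, 7]
r4 m[X12→φ0] = [166, 196, 436]
r4 m[X12→φ1] = [2298, 1234, 1084]
r4 m[X7→φ2] = [1, 1, 1]
r4 m[X13→φ0] = [112, 38, 168]
r4 m[X13→φ2] = [1729, 178, 749]
r4 m[X13→φ5] = [3952, 1691, 2568]
r4 m[X0→φ1] = [16, 36, 10]
r4 m[X0→φ3] = [452, 1647, 735]
r4 m[X0→φ4] = [452, 732, 294]
r5 m[φ0→X12] = [2298, 1234, 1084]
r5 m[φ0→X13] = [5482, 1958, 2426]
r5 m[φ1→X12] = [166, 196, 436]
r5 m[φ1→X0] = [12764, 20352, 15906]
r5 m[φ2→X7] = [15705, 12425, 20892]
r5 m[φ2→X13] = [16, 19, 24]
r5 m[φ3→X0] = [4, 4, 2]
r5 m[φ4→X0] = [4, 9, 5]
r5 m[φ5→X13] = [7, 2, 7]
r5 m[X12→φ0] = [166, 196, 436]
r5 m[X12→φ1] = [2298, 1234, 1084]
r5 m[X7→φ2] = [1, 1, 1]
r5 m[X13→φ0] = [112, 38, 168]
r5 m[X13→φ2] = [1729, 178, 749]
r5 m[X13→φ5] = [3952, 1691, 2568]
r5 m[X0→φ1] = [16, 36, 10]
r5 m[X0→φ3] = [452, 1647, 735]
r5 m[X0→φ4] = [452, 732, 294]
r6 m[φ0→X12] = [2298, 1234, 1084]
r6 m[φ0→X13] = [5482, 1958, 2426]
r6 m[φ1→X12] = [166, 196, 436]
r6 m[φ1→X0] = [12764, 20352, 15906]
r6 m[φ2→X7] = [15705, 12425, 20892]
r6 m[φ2→X13] = [16, 19, 24]
r6 m[φ3→X0] = [4, 4, 2]
r6 m[φ4→X0] = [4, 9, 5]
r6 m[φ5→X13] = [7, 2, 7]
r6 m[X12→φ0] = [166, 196, 436]
r6 m[X12→φ1] = [2298, 1234, 1084]
r6 m[X7→φ2] = [1, 1, 1]
r6 m[X13→φ0] = [112, 38, 168]
r6 m[X13→φ2] = [38374, 3916, 16982]
r6 m[X13→φ5] = [87712, 37202, 58224]
r6 m[X0→φ1] = [16, 36, 10]
r6 m[X0→φ3] = [51056, 183168, 79530]
r6 m[X0→φ4] = [51056, 81408, 31812]
r7 m[φ0→X12] = [2298, 1234, 1084]
r7 m[φ0→X13] = [5482, 1958, 2426]
r7 m[φ1→X12] = [166, 196, 436]
r7 m[φ1→X0] = [12764, 20352, 15906]
r7 m[φ2→X7] = [351222, 278390, 466344]
r7 m[φ2→X13] = [16, 19, 24]
r7 m[φ3→X0] = [4, 4, 2]
r7 m[φ4→X0] = [4, 9, 5]
r7 m[φ5→X13] = [7, 2, 7]
r7 m[X12→φ0] = [166, 196, 436]
r7 m[X12→φ1] = [2298, 1234, 1084]
r7 m[X7→φ2] = [1, 1, 1]
r7 m[X13→φ0] = [112, 38, 168]
r7 m[X13→φ2] = [38374, 3916, 16982]
r7 m[X13→φ5] = [87712, 37202, 58224]
r7 m[X0→φ1] = [16, 36, 10]
r7 m[X0→φ3] = [51056, 183168, 79530]
r7 m[X0→φ4] = [51056, 81408, 31812]
r8 m[φ0→X12] = [2298, 1234, 1084]
r8 m[φ0→X13] = [5482, 1958, 2426]
r8 m[φ1→X12] = [166, 196, 436]
r8 m[φ1→X0] = [12764, 20352, 15906]
r8 m[φ2→X7] = [351222, 278390, 466344]
r8 m[φ2→X13] = [16, 19, 24]
r8 m[φ3→X0] = [4, 4, 2]
r8 m[φ4→X0] = [4, 9, 5]
r8 m[φ5→X13] = [7, 2, 7]
r8 m[X12→φ0] = [166, 196, 436]
r8 m[X12→φ1] = [2298, 1234, 1084]
r8 m[X7→φ2] = [1, 1, 1]
r8 m[X13→φ0] = [112, 38, 168]
r8 m[X13→φ2] = [38374, 3916, 16982]
r8 m[X13→φ5] = [87712, 37202, 58224]
r8 m[X0→φ1] = [16, 36, 10]
r8 m[X0→φ3] = [51056, 183168, 79530]
r8 m[X0→φ4] = [51056, 81408, 31812]
fixed point reached at round 8
b[X12] = ⊗ incoming = [381468, 241864, 472624]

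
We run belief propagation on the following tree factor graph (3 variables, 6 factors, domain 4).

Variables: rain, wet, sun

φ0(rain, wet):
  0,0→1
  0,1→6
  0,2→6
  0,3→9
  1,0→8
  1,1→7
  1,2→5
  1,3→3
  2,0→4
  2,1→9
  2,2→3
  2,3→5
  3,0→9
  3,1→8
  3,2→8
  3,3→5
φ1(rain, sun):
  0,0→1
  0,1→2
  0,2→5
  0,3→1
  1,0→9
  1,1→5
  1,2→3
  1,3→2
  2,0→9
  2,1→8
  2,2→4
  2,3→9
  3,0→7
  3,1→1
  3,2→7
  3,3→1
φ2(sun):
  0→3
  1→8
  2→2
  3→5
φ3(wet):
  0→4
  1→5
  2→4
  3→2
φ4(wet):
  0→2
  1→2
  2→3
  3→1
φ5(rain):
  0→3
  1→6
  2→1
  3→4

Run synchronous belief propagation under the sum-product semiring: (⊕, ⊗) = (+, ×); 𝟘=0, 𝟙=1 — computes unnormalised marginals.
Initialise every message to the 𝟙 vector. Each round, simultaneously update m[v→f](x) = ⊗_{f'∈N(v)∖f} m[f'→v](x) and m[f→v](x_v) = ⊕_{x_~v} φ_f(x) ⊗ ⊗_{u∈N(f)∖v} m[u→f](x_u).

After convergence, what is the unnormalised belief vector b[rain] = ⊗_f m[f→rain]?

init: all messages = 𝟙 over 4 values
r1 m[φ0→rain] = [22, 23, 21, 30]
r1 m[φ0→wet] = [22, 30, 22, 22]
r1 m[φ1→rain] = [9, 19, 30, 16]
r1 m[φ1→sun] = [26, 16, 19, 13]
r1 m[φ2→sun] = [3, 8, 2, 5]
r1 m[φ3→wet] = [4, 5, 4, 2]
r1 m[φ4→wet] = [2, 2, 3, 1]
r1 m[φ5→rain] = [3, 6, 1, 4]
r1 m[rain→φ0] = [1, 1, 1, 1]
r1 m[rain→φ1] = [1, 1, 1, 1]
r1 m[rain→φ5] = [1, 1, 1, 1]
r1 m[wet→φ0] = [1, 1, 1, 1]
r1 m[wet→φ3] = [1, 1, 1, 1]
r1 m[wet→φ4] = [1, 1, 1, 1]
r1 m[sun→φ1] = [1, 1, 1, 1]
r1 m[sun→φ2] = [1, 1, 1, 1]
r2 m[φ0→rain] = [22, 23, 21, 30]
r2 m[φ0→wet] = [22, 30, 22, 22]
r2 m[φ1→rain] = [9, 19, 30, 16]
r2 m[φ1→sun] = [26, 16, 19, 13]
r2 m[φ2→sun] = [3, 8, 2, 5]
r2 m[φ3→wet] = [4, 5, 4, 2]
r2 m[φ4→wet] = [2, 2, 3, 1]
r2 m[φ5→rain] = [3, 6, 1, 4]
r2 m[rain→φ0] = [27, 114, 30, 64]
r2 m[rain→φ1] = [66, 138, 21, 120]
r2 m[rain→φ5] = [198, 437, 630, 480]
r2 m[wet→φ0] = [8, 10, 12, 2]
r2 m[wet→φ3] = [44, 60, 66, 22]
r2 m[wet→φ4] = [88, 150, 88, 44]
r2 m[sun→φ1] = [3, 8, 2, 5]
r2 m[sun→φ2] = [26, 16, 19, 13]
r3 m[φ0→rain] = [158, 200, 168, 258]
r3 m[φ0→wet] = [1635, 1742, 1334, 1055]
r3 m[φ1→rain] = [34, 83, 144, 48]
r3 m[φ1→sun] = [2337, 1110, 1668, 651]
r3 m[φ2→sun] = [3, 8, 2, 5]
r3 m[φ3→wet] = [4, 5, 4, 2]
r3 m[φ4→wet] = [2, 2, 3, 1]
r3 m[φ5→rain] = [3, 6, 1, 4]
r3 m[rain→φ0] = [27, 114, 30, 64]
r3 m[rain→φ1] = [66, 138, 21, 120]
r3 m[rain→φ5] = [198, 437, 630, 480]
r3 m[wet→φ0] = [8, 10, 12, 2]
r3 m[wet→φ3] = [44, 60, 66, 22]
r3 m[wet→φ4] = [88, 150, 88, 44]
r3 m[sun→φ1] = [3, 8, 2, 5]
r3 m[sun→φ2] = [26, 16, 19, 13]
r4 m[φ0→rain] = [158, 200, 168, 258]
r4 m[φ0→wet] = [1635, 1742, 1334, 1055]
r4 m[φ1→rain] = [34, 83, 144, 48]
r4 m[φ1→sun] = [2337, 1110, 1668, 651]
r4 m[φ2→sun] = [3, 8, 2, 5]
r4 m[φ3→wet] = [4, 5, 4, 2]
r4 m[φ4→wet] = [2, 2, 3, 1]
r4 m[φ5→rain] = [3, 6, 1, 4]
r4 m[rain→φ0] = [102, 498, 144, 192]
r4 m[rain→φ1] = [474, 1200, 168, 1032]
r4 m[rain→φ5] = [5372, 16600, 24192, 12384]
r4 m[wet→φ0] = [8, 10, 12, 2]
r4 m[wet→φ3] = [3270, 3484, 4002, 1055]
r4 m[wet→φ4] = [6540, 8710, 5336, 2110]
r4 m[sun→φ1] = [3, 8, 2, 5]
r4 m[sun→φ2] = [2337, 1110, 1668, 651]
r5 m[φ0→rain] = [158, 200, 168, 258]
r5 m[φ0→wet] = [6390, 6930, 5070, 4092]
r5 m[φ1→rain] = [34, 83, 144, 48]
r5 m[φ1→sun] = [20010, 9324, 13866, 5418]
r5 m[φ2→sun] = [3, 8, 2, 5]
r5 m[φ3→wet] = [4, 5, 4, 2]
r5 m[φ4→wet] = [2, 2, 3, 1]
r5 m[φ5→rain] = [3, 6, 1, 4]
r5 m[rain→φ0] = [102, 498, 144, 192]
r5 m[rain→φ1] = [474, 1200, 168, 1032]
r5 m[rain→φ5] = [5372, 16600, 24192, 12384]
r5 m[wet→φ0] = [8, 10, 12, 2]
r5 m[wet→φ3] = [3270, 3484, 4002, 1055]
r5 m[wet→φ4] = [6540, 8710, 5336, 2110]
r5 m[sun→φ1] = [3, 8, 2, 5]
r5 m[sun→φ2] = [2337, 1110, 1668, 651]
r6 m[φ0→rain] = [158, 200, 168, 258]
r6 m[φ0→wet] = [6390, 6930, 5070, 4092]
r6 m[φ1→rain] = [34, 83, 144, 48]
r6 m[φ1→sun] = [20010, 9324, 13866, 5418]
r6 m[φ2→sun] = [3, 8, 2, 5]
r6 m[φ3→wet] = [4, 5, 4, 2]
r6 m[φ4→wet] = [2, 2, 3, 1]
r6 m[φ5→rain] = [3, 6, 1, 4]
r6 m[rain→φ0] = [102, 498, 144, 192]
r6 m[rain→φ1] = [474, 1200, 168, 1032]
r6 m[rain→φ5] = [5372, 16600, 24192, 12384]
r6 m[wet→φ0] = [8, 10, 12, 2]
r6 m[wet→φ3] = [12780, 13860, 15210, 4092]
r6 m[wet→φ4] = [25560, 34650, 20280, 8184]
r6 m[sun→φ1] = [3, 8, 2, 5]
r6 m[sun→φ2] = [20010, 9324, 13866, 5418]
r7 m[φ0→rain] = [158, 200, 168, 258]
r7 m[φ0→wet] = [6390, 6930, 5070, 4092]
r7 m[φ1→rain] = [34, 83, 144, 48]
r7 m[φ1→sun] = [20010, 9324, 13866, 5418]
r7 m[φ2→sun] = [3, 8, 2, 5]
r7 m[φ3→wet] = [4, 5, 4, 2]
r7 m[φ4→wet] = [2, 2, 3, 1]
r7 m[φ5→rain] = [3, 6, 1, 4]
r7 m[rain→φ0] = [102, 498, 144, 192]
r7 m[rain→φ1] = [474, 1200, 168, 1032]
r7 m[rain→φ5] = [5372, 16600, 24192, 12384]
r7 m[wet→φ0] = [8, 10, 12, 2]
r7 m[wet→φ3] = [12780, 13860, 15210, 4092]
r7 m[wet→φ4] = [25560, 34650, 20280, 8184]
r7 m[sun→φ1] = [3, 8, 2, 5]
r7 m[sun→φ2] = [20010, 9324, 13866, 5418]
fixed point reached at round 7
b[rain] = ⊗ incoming = [16116, 99600, 24192, 49536]

b[rain] = [16116, 99600, 24192, 49536]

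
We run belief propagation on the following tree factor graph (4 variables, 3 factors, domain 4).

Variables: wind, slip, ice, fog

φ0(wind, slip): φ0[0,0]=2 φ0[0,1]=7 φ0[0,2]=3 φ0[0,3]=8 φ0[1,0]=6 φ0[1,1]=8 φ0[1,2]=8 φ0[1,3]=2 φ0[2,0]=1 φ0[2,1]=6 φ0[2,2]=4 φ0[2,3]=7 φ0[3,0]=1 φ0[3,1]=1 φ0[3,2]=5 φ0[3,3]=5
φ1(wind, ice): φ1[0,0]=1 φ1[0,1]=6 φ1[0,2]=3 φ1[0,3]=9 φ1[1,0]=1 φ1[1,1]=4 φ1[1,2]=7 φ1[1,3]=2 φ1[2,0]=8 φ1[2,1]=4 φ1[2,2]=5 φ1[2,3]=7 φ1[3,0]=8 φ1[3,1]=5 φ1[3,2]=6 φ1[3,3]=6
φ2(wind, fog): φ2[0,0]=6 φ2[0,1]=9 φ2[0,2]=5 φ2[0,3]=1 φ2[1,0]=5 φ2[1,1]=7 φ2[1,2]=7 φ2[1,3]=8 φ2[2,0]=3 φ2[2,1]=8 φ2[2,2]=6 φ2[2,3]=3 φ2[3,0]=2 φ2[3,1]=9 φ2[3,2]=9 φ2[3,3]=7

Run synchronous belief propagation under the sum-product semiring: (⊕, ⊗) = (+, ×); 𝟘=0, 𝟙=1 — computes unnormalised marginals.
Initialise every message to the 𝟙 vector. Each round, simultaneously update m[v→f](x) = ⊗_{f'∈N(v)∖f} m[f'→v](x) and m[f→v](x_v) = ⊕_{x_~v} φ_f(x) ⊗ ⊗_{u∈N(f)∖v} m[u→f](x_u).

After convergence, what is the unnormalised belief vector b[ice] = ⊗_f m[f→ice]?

init: all messages = 𝟙 over 4 values
r1 m[φ0→wind] = [20, 24, 18, 12]
r1 m[φ0→slip] = [10, 22, 20, 22]
r1 m[φ1→wind] = [19, 14, 24, 25]
r1 m[φ1→ice] = [18, 19, 21, 24]
r1 m[φ2→wind] = [21, 27, 20, 27]
r1 m[φ2→fog] = [16, 33, 27, 19]
r1 m[wind→φ0] = [1, 1, 1, 1]
r1 m[wind→φ1] = [1, 1, 1, 1]
r1 m[wind→φ2] = [1, 1, 1, 1]
r1 m[slip→φ0] = [1, 1, 1, 1]
r1 m[ice→φ1] = [1, 1, 1, 1]
r1 m[fog→φ2] = [1, 1, 1, 1]
r2 m[φ0→wind] = [20, 24, 18, 12]
r2 m[φ0→slip] = [10, 22, 20, 22]
r2 m[φ1→wind] = [19, 14, 24, 25]
r2 m[φ1→ice] = [18, 19, 21, 24]
r2 m[φ2→wind] = [21, 27, 20, 27]
r2 m[φ2→fog] = [16, 33, 27, 19]
r2 m[wind→φ0] = [399, 378, 480, 675]
r2 m[wind→φ1] = [420, 648, 360, 324]
r2 m[wind→φ2] = [380, 336, 432, 300]
r2 m[slip→φ0] = [1, 1, 1, 1]
r2 m[ice→φ1] = [1, 1, 1, 1]
r2 m[fog→φ2] = [1, 1, 1, 1]
r3 m[φ0→wind] = [20, 24, 18, 12]
r3 m[φ0→slip] = [4221, 9372, 9516, 10683]
r3 m[φ1→wind] = [19, 14, 24, 25]
r3 m[φ1→ice] = [6540, 8172, 9540, 9540]
r3 m[φ2→wind] = [21, 27, 20, 27]
r3 m[φ2→fog] = [5856, 11928, 9544, 6464]
r3 m[wind→φ0] = [399, 378, 480, 675]
r3 m[wind→φ1] = [420, 648, 360, 324]
r3 m[wind→φ2] = [380, 336, 432, 300]
r3 m[slip→φ0] = [1, 1, 1, 1]
r3 m[ice→φ1] = [1, 1, 1, 1]
r3 m[fog→φ2] = [1, 1, 1, 1]
r4 m[φ0→wind] = [20, 24, 18, 12]
r4 m[φ0→slip] = [4221, 9372, 9516, 10683]
r4 m[φ1→wind] = [19, 14, 24, 25]
r4 m[φ1→ice] = [6540, 8172, 9540, 9540]
r4 m[φ2→wind] = [21, 27, 20, 27]
r4 m[φ2→fog] = [5856, 11928, 9544, 6464]
r4 m[wind→φ0] = [399, 378, 480, 675]
r4 m[wind→φ1] = [420, 648, 360, 324]
r4 m[wind→φ2] = [380, 336, 432, 300]
r4 m[slip→φ0] = [1, 1, 1, 1]
r4 m[ice→φ1] = [1, 1, 1, 1]
r4 m[fog→φ2] = [1, 1, 1, 1]
fixed point reached at round 4
b[ice] = ⊗ incoming = [6540, 8172, 9540, 9540]

b[ice] = [6540, 8172, 9540, 9540]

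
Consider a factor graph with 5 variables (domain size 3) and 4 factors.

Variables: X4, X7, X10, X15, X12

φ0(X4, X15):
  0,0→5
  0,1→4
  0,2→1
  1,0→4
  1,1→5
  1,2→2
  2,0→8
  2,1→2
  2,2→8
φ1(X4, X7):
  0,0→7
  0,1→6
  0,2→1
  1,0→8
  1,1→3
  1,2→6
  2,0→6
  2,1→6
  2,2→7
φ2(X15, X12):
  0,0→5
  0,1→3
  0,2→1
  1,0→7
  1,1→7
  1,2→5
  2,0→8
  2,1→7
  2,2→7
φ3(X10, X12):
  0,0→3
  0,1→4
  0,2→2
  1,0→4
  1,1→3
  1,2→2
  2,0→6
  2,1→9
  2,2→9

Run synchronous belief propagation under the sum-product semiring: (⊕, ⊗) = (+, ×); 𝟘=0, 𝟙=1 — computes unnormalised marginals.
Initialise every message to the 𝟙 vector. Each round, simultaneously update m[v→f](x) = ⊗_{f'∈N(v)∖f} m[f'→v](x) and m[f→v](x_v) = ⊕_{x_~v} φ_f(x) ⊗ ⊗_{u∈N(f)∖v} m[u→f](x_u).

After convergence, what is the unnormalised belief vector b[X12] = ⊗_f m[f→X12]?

init: all messages = 𝟙 over 3 values
r1 m[φ0→X4] = [10, 11, 18]
r1 m[φ0→X15] = [17, 11, 11]
r1 m[φ1→X4] = [14, 17, 19]
r1 m[φ1→X7] = [21, 15, 14]
r1 m[φ2→X15] = [9, 19, 22]
r1 m[φ2→X12] = [20, 17, 13]
r1 m[φ3→X10] = [9, 9, 24]
r1 m[φ3→X12] = [13, 16, 13]
r1 m[X4→φ0] = [1, 1, 1]
r1 m[X4→φ1] = [1, 1, 1]
r1 m[X7→φ1] = [1, 1, 1]
r1 m[X10→φ3] = [1, 1, 1]
r1 m[X15→φ0] = [1, 1, 1]
r1 m[X15→φ2] = [1, 1, 1]
r1 m[X12→φ2] = [1, 1, 1]
r1 m[X12→φ3] = [1, 1, 1]
r2 m[φ0→X4] = [10, 11, 18]
r2 m[φ0→X15] = [17, 11, 11]
r2 m[φ1→X4] = [14, 17, 19]
r2 m[φ1→X7] = [21, 15, 14]
r2 m[φ2→X15] = [9, 19, 22]
r2 m[φ2→X12] = [20, 17, 13]
r2 m[φ3→X10] = [9, 9, 24]
r2 m[φ3→X12] = [13, 16, 13]
r2 m[X4→φ0] = [14, 17, 19]
r2 m[X4→φ1] = [10, 11, 18]
r2 m[X7→φ1] = [1, 1, 1]
r2 m[X10→φ3] = [1, 1, 1]
r2 m[X15→φ0] = [9, 19, 22]
r2 m[X15→φ2] = [17, 11, 11]
r2 m[X12→φ2] = [13, 16, 13]
r2 m[X12→φ3] = [20, 17, 13]
r3 m[φ0→X4] = [143, 175, 286]
r3 m[φ0→X15] = [290, 179, 200]
r3 m[φ1→X4] = [14, 17, 19]
r3 m[φ1→X7] = [266, 201, 202]
r3 m[φ2→X15] = [126, 268, 307]
r3 m[φ2→X12] = [250, 205, 149]
r3 m[φ3→X10] = [154, 157, 390]
r3 m[φ3→X12] = [13, 16, 13]
r3 m[X4→φ0] = [14, 17, 19]
r3 m[X4→φ1] = [10, 11, 18]
r3 m[X7→φ1] = [1, 1, 1]
r3 m[X10→φ3] = [1, 1, 1]
r3 m[X15→φ0] = [9, 19, 22]
r3 m[X15→φ2] = [17, 11, 11]
r3 m[X12→φ2] = [13, 16, 13]
r3 m[X12→φ3] = [20, 17, 13]
r4 m[φ0→X4] = [143, 175, 286]
r4 m[φ0→X15] = [290, 179, 200]
r4 m[φ1→X4] = [14, 17, 19]
r4 m[φ1→X7] = [266, 201, 202]
r4 m[φ2→X15] = [126, 268, 307]
r4 m[φ2→X12] = [250, 205, 149]
r4 m[φ3→X10] = [154, 157, 390]
r4 m[φ3→X12] = [13, 16, 13]
r4 m[X4→φ0] = [14, 17, 19]
r4 m[X4→φ1] = [143, 175, 286]
r4 m[X7→φ1] = [1, 1, 1]
r4 m[X10→φ3] = [1, 1, 1]
r4 m[X15→φ0] = [126, 268, 307]
r4 m[X15→φ2] = [290, 179, 200]
r4 m[X12→φ2] = [13, 16, 13]
r4 m[X12→φ3] = [250, 205, 149]
r5 m[φ0→X4] = [2009, 2458, 4000]
r5 m[φ0→X15] = [290, 179, 200]
r5 m[φ1→X4] = [14, 17, 19]
r5 m[φ1→X7] = [4117, 3099, 3195]
r5 m[φ2→X15] = [126, 268, 307]
r5 m[φ2→X12] = [4303, 3523, 2585]
r5 m[φ3→X10] = [1868, 1913, 4686]
r5 m[φ3→X12] = [13, 16, 13]
r5 m[X4→φ0] = [14, 17, 19]
r5 m[X4→φ1] = [143, 175, 286]
r5 m[X7→φ1] = [1, 1, 1]
r5 m[X10→φ3] = [1, 1, 1]
r5 m[X15→φ0] = [126, 268, 307]
r5 m[X15→φ2] = [290, 179, 200]
r5 m[X12→φ2] = [13, 16, 13]
r5 m[X12→φ3] = [250, 205, 149]
r6 m[φ0→X4] = [2009, 2458, 4000]
r6 m[φ0→X15] = [290, 179, 200]
r6 m[φ1→X4] = [14, 17, 19]
r6 m[φ1→X7] = [4117, 3099, 3195]
r6 m[φ2→X15] = [126, 268, 307]
r6 m[φ2→X12] = [4303, 3523, 2585]
r6 m[φ3→X10] = [1868, 1913, 4686]
r6 m[φ3→X12] = [13, 16, 13]
r6 m[X4→φ0] = [14, 17, 19]
r6 m[X4→φ1] = [2009, 2458, 4000]
r6 m[X7→φ1] = [1, 1, 1]
r6 m[X10→φ3] = [1, 1, 1]
r6 m[X15→φ0] = [126, 268, 307]
r6 m[X15→φ2] = [290, 179, 200]
r6 m[X12→φ2] = [13, 16, 13]
r6 m[X12→φ3] = [4303, 3523, 2585]
r7 m[φ0→X4] = [2009, 2458, 4000]
r7 m[φ0→X15] = [290, 179, 200]
r7 m[φ1→X4] = [14, 17, 19]
r7 m[φ1→X7] = [57727, 43428, 44757]
r7 m[φ2→X15] = [126, 268, 307]
r7 m[φ2→X12] = [4303, 3523, 2585]
r7 m[φ3→X10] = [32171, 32951, 80790]
r7 m[φ3→X12] = [13, 16, 13]
r7 m[X4→φ0] = [14, 17, 19]
r7 m[X4→φ1] = [2009, 2458, 4000]
r7 m[X7→φ1] = [1, 1, 1]
r7 m[X10→φ3] = [1, 1, 1]
r7 m[X15→φ0] = [126, 268, 307]
r7 m[X15→φ2] = [290, 179, 200]
r7 m[X12→φ2] = [13, 16, 13]
r7 m[X12→φ3] = [4303, 3523, 2585]
r8 m[φ0→X4] = [2009, 2458, 4000]
r8 m[φ0→X15] = [290, 179, 200]
r8 m[φ1→X4] = [14, 17, 19]
r8 m[φ1→X7] = [57727, 43428, 44757]
r8 m[φ2→X15] = [126, 268, 307]
r8 m[φ2→X12] = [4303, 3523, 2585]
r8 m[φ3→X10] = [32171, 32951, 80790]
r8 m[φ3→X12] = [13, 16, 13]
r8 m[X4→φ0] = [14, 17, 19]
r8 m[X4→φ1] = [2009, 2458, 4000]
r8 m[X7→φ1] = [1, 1, 1]
r8 m[X10→φ3] = [1, 1, 1]
r8 m[X15→φ0] = [126, 268, 307]
r8 m[X15→φ2] = [290, 179, 200]
r8 m[X12→φ2] = [13, 16, 13]
r8 m[X12→φ3] = [4303, 3523, 2585]
fixed point reached at round 8
b[X12] = ⊗ incoming = [55939, 56368, 33605]

b[X12] = [55939, 56368, 33605]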